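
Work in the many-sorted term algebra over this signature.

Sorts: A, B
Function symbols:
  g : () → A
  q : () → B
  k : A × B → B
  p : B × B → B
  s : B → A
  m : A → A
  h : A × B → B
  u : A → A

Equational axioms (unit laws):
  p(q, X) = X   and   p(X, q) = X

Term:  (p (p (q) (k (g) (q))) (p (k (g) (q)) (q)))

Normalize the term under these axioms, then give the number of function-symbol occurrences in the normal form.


1. (p (p (q) (k (g) (q))) (p (k (g) (q)) (q)))  →  (p (k (g) (q)) (p (k (g) (q)) (q)))
2. (p (k (g) (q)) (p (k (g) (q)) (q)))  →  (p (k (g) (q)) (k (g) (q)))
normal form: (p (k (g) (q)) (k (g) (q)))

size = 7


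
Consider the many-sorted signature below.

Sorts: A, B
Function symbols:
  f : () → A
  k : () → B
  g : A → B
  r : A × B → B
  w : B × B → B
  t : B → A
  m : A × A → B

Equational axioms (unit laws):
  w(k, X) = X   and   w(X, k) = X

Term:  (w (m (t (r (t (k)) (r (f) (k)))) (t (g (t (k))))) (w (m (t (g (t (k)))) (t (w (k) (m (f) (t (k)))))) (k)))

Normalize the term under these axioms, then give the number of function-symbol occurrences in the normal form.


size = 23

1. (w (m (t (r (t (k)) (r (f) (k)))) (t (g (t (k))))) (w (m (t (g (t (k)))) (t (w (k) (m (f) (t (k)))))) (k)))  →  (w (m (t (r (t (k)) (r (f) (k)))) (t (g (t (k))))) (m (t (g (t (k)))) (t (w (k) (m (f) (t (k)))))))
2. (w (m (t (r (t (k)) (r (f) (k)))) (t (g (t (k))))) (m (t (g (t (k)))) (t (w (k) (m (f) (t (k)))))))  →  (w (m (t (r (t (k)) (r (f) (k)))) (t (g (t (k))))) (m (t (g (t (k)))) (t (m (f) (t (k))))))
normal form: (w (m (t (r (t (k)) (r (f) (k)))) (t (g (t (k))))) (m (t (g (t (k)))) (t (m (f) (t (k))))))


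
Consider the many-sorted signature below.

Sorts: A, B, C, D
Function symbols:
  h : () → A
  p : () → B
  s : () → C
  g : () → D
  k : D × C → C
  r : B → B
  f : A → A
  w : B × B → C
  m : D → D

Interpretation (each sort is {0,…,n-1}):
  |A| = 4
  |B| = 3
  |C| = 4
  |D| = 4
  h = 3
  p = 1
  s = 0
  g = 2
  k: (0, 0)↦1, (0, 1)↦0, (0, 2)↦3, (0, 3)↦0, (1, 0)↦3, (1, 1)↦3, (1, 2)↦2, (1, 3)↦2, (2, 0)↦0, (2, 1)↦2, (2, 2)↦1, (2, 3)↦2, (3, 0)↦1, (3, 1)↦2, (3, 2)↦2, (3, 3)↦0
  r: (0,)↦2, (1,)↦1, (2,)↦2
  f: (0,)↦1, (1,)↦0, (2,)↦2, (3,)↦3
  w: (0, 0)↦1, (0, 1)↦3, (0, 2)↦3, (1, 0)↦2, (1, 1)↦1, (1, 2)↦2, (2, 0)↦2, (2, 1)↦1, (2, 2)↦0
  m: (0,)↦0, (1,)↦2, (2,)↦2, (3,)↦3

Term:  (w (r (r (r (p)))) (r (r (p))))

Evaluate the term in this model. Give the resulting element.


  p = 1
  (r (p)) = r(1,) = 1
  (r (r (p))) = r(1,) = 1
  (r (r (r (p)))) = r(1,) = 1
  p = 1
  (r (p)) = r(1,) = 1
  (r (r (p))) = r(1,) = 1
  (w (r (r (r (p)))) (r (r (p)))) = w(1, 1) = 1

value = 1


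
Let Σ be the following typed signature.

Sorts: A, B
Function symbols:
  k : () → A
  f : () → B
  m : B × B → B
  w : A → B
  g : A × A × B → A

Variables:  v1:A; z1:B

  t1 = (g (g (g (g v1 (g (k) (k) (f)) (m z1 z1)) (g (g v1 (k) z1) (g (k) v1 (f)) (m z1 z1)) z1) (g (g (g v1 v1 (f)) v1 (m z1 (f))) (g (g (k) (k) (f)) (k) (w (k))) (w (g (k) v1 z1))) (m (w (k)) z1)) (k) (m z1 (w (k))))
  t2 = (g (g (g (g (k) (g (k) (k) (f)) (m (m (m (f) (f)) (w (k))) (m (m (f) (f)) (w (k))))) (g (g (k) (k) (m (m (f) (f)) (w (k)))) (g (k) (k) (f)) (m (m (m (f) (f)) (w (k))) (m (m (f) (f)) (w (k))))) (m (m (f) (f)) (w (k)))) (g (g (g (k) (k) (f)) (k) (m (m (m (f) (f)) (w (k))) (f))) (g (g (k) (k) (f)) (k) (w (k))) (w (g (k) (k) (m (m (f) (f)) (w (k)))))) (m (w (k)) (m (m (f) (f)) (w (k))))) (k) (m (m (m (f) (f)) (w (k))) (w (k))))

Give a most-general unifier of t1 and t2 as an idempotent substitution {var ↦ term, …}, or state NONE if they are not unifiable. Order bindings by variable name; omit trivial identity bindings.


{v1 ↦ (k), z1 ↦ (m (m (f) (f)) (w (k)))}


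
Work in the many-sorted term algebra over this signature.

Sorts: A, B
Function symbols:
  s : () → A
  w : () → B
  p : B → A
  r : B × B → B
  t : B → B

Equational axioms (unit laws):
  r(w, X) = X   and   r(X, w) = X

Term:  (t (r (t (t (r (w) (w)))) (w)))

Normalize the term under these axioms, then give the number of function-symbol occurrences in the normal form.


1. (t (r (t (t (r (w) (w)))) (w)))  →  (t (t (t (r (w) (w)))))
2. (t (t (t (r (w) (w)))))  →  (t (t (t (w))))
normal form: (t (t (t (w))))

size = 4


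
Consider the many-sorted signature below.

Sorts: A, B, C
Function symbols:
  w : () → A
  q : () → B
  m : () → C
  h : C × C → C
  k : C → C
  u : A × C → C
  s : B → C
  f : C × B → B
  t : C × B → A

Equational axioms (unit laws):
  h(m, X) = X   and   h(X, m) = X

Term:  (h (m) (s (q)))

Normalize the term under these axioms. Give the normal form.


normal form = (s (q))

1. (h (m) (s (q)))  →  (s (q))


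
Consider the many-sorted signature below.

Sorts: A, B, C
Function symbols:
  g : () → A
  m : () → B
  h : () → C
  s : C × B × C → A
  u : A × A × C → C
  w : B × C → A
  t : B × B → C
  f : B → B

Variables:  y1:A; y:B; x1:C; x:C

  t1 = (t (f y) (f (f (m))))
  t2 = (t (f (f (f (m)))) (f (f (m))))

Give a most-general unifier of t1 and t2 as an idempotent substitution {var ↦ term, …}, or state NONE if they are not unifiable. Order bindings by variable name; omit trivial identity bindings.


{y ↦ (f (f (m)))}


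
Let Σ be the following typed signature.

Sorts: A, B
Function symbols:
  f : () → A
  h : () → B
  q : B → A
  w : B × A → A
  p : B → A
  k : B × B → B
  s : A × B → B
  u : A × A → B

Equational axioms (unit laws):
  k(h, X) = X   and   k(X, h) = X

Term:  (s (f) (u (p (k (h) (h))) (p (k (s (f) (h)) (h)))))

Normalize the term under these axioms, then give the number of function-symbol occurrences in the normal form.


size = 9

1. (s (f) (u (p (k (h) (h))) (p (k (s (f) (h)) (h)))))  →  (s (f) (u (p (h)) (p (k (s (f) (h)) (h)))))
2. (s (f) (u (p (h)) (p (k (s (f) (h)) (h)))))  →  (s (f) (u (p (h)) (p (s (f) (h)))))
normal form: (s (f) (u (p (h)) (p (s (f) (h)))))


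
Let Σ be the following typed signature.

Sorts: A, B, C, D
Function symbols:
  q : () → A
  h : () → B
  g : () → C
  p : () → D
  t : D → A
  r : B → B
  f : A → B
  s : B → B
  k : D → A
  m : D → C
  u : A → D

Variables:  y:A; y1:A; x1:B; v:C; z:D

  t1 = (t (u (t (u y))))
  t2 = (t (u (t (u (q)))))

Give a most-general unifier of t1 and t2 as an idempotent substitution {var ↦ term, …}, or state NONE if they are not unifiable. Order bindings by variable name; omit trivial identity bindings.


{y ↦ (q)}


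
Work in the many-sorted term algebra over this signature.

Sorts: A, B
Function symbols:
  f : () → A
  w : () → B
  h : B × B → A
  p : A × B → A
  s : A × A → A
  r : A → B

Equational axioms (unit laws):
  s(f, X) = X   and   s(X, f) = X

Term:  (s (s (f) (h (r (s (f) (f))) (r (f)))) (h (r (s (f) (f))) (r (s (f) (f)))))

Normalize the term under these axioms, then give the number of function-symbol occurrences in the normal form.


size = 11

1. (s (s (f) (h (r (s (f) (f))) (r (f)))) (h (r (s (f) (f))) (r (s (f) (f)))))  →  (s (h (r (s (f) (f))) (r (f))) (h (r (s (f) (f))) (r (s (f) (f)))))
2. (s (h (r (s (f) (f))) (r (f))) (h (r (s (f) (f))) (r (s (f) (f)))))  →  (s (h (r (f)) (r (f))) (h (r (s (f) (f))) (r (s (f) (f)))))
3. (s (h (r (f)) (r (f))) (h (r (s (f) (f))) (r (s (f) (f)))))  →  (s (h (r (f)) (r (f))) (h (r (f)) (r (s (f) (f)))))
4. (s (h (r (f)) (r (f))) (h (r (f)) (r (s (f) (f)))))  →  (s (h (r (f)) (r (f))) (h (r (f)) (r (f))))
normal form: (s (h (r (f)) (r (f))) (h (r (f)) (r (f))))


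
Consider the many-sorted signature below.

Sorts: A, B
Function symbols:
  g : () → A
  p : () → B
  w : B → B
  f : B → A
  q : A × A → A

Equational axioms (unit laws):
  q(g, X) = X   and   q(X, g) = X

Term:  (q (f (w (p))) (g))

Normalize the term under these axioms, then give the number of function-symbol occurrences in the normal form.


size = 3

1. (q (f (w (p))) (g))  →  (f (w (p)))
normal form: (f (w (p)))


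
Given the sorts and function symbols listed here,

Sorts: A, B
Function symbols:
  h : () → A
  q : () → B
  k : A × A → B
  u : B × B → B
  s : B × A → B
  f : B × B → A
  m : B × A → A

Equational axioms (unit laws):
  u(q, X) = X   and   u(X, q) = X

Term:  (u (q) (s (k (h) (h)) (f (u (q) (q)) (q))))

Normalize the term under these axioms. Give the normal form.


1. (u (q) (s (k (h) (h)) (f (u (q) (q)) (q))))  →  (s (k (h) (h)) (f (u (q) (q)) (q)))
2. (s (k (h) (h)) (f (u (q) (q)) (q)))  →  (s (k (h) (h)) (f (q) (q)))

normal form = (s (k (h) (h)) (f (q) (q)))


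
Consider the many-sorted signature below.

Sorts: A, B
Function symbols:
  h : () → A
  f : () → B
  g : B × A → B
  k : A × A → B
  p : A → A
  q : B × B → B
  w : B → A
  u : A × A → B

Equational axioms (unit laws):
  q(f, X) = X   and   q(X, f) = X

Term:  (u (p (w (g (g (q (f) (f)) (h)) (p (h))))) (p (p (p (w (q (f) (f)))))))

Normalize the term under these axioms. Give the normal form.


1. (u (p (w (g (g (q (f) (f)) (h)) (p (h))))) (p (p (p (w (q (f) (f)))))))  →  (u (p (w (g (g (f) (h)) (p (h))))) (p (p (p (w (q (f) (f)))))))
2. (u (p (w (g (g (f) (h)) (p (h))))) (p (p (p (w (q (f) (f)))))))  →  (u (p (w (g (g (f) (h)) (p (h))))) (p (p (p (w (f))))))

normal form = (u (p (w (g (g (f) (h)) (p (h))))) (p (p (p (w (f))))))


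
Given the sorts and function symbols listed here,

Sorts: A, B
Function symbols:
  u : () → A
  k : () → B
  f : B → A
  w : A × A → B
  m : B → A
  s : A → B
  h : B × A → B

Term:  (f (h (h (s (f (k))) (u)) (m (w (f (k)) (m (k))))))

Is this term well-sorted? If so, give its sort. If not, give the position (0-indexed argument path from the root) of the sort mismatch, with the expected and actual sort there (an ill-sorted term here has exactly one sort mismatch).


          (k) : B
        (f (k)) : A
      (s (f (k))) : B
      (u) : A
    (h (s (f (k))) (u)) : B
          (k) : B
        (f (k)) : A
          (k) : B
        (m (k)) : A
      (w (f (k)) (m (k))) : B
    (m (w (f (k)) (m (k)))) : A
  (h (h (s (f (k))) (u)) (m (w (f (k)) (m (k))))) : B
(f (h (h (s (f (k))) (u)) (m (w (f (k)) (m (k)))))) : A

well-sorted; sort = A


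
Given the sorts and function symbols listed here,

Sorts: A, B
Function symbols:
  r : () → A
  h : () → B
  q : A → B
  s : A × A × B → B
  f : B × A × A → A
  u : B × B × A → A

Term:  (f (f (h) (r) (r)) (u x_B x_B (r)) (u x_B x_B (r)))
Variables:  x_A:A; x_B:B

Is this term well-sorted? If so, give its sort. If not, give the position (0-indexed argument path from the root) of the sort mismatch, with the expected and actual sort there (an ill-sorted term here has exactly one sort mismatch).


ill-sorted at position [0]: expected B, got A

    (h) : B
    (r) : A
    (r) : A
  (f (h) (r) (r)) : A
    x_B : B
    x_B : B
    (r) : A
  (u x_B x_B (r)) : A
    x_B : B
    x_B : B
    (r) : A
  (u x_B x_B (r)) : A
(f (f (h) (r) (r)) (u x_B x_B (r)) (u x_B x_B (r))) : ✗ arg 0 at [0] has sort A, expected B


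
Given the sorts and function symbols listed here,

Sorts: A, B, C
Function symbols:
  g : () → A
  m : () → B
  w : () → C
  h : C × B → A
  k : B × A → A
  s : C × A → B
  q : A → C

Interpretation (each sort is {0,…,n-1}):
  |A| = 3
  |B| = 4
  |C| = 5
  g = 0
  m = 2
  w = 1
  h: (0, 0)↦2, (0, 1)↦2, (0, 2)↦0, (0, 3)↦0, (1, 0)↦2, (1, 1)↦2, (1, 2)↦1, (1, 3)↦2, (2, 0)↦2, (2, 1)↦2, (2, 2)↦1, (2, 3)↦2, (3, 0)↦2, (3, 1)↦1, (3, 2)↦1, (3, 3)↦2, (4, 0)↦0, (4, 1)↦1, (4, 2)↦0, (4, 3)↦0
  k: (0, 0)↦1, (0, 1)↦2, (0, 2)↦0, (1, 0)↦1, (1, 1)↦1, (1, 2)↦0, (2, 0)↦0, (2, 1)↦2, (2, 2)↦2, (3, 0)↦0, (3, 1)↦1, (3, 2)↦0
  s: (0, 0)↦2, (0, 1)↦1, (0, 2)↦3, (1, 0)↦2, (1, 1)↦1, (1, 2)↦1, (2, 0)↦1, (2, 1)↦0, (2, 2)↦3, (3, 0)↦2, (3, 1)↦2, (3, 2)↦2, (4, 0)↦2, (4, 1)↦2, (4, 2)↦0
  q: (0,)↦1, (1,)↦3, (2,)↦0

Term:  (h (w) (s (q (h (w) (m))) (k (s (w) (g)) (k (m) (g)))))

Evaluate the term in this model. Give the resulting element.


  w = 1
  w = 1
  m = 2
  (h (w) (m)) = h(1, 2) = 1
  (q (h (w) (m))) = q(1,) = 3
  w = 1
  g = 0
  (s (w) (g)) = s(1, 0) = 2
  m = 2
  g = 0
  (k (m) (g)) = k(2, 0) = 0
  (k (s (w) (g)) (k (m) (g))) = k(2, 0) = 0
  (s (q (h (w) (m))) (k (s (w) (g)) (k (m) (g)))) = s(3, 0) = 2
  (h (w) (s (q (h (w) (m))) (k (s (w) (g)) (k (m) (g))))) = h(1, 2) = 1

value = 1


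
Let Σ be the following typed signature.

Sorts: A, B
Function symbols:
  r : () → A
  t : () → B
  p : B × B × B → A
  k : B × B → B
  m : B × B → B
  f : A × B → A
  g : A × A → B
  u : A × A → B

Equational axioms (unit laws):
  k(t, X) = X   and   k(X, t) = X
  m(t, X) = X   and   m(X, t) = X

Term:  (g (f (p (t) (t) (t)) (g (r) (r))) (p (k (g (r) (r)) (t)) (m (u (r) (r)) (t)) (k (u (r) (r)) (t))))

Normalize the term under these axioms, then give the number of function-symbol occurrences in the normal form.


1. (g (f (p (t) (t) (t)) (g (r) (r))) (p (k (g (r) (r)) (t)) (m (u (r) (r)) (t)) (k (u (r) (r)) (t))))  →  (g (f (p (t) (t) (t)) (g (r) (r))) (p (g (r) (r)) (m (u (r) (r)) (t)) (k (u (r) (r)) (t))))
2. (g (f (p (t) (t) (t)) (g (r) (r))) (p (g (r) (r)) (m (u (r) (r)) (t)) (k (u (r) (r)) (t))))  →  (g (f (p (t) (t) (t)) (g (r) (r))) (p (g (r) (r)) (u (r) (r)) (k (u (r) (r)) (t))))
3. (g (f (p (t) (t) (t)) (g (r) (r))) (p (g (r) (r)) (u (r) (r)) (k (u (r) (r)) (t))))  →  (g (f (p (t) (t) (t)) (g (r) (r))) (p (g (r) (r)) (u (r) (r)) (u (r) (r))))
normal form: (g (f (p (t) (t) (t)) (g (r) (r))) (p (g (r) (r)) (u (r) (r)) (u (r) (r))))

size = 19


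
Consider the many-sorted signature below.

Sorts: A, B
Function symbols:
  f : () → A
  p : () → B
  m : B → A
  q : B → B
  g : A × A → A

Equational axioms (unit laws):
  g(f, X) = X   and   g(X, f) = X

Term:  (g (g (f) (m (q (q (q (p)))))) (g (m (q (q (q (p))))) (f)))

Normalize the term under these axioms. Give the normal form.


1. (g (g (f) (m (q (q (q (p)))))) (g (m (q (q (q (p))))) (f)))  →  (g (m (q (q (q (p))))) (g (m (q (q (q (p))))) (f)))
2. (g (m (q (q (q (p))))) (g (m (q (q (q (p))))) (f)))  →  (g (m (q (q (q (p))))) (m (q (q (q (p))))))

normal form = (g (m (q (q (q (p))))) (m (q (q (q (p))))))


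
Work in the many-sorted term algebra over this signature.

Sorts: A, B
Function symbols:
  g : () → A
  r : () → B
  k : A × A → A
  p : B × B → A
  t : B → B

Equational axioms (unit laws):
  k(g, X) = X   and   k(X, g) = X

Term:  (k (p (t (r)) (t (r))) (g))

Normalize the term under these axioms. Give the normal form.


1. (k (p (t (r)) (t (r))) (g))  →  (p (t (r)) (t (r)))

normal form = (p (t (r)) (t (r)))


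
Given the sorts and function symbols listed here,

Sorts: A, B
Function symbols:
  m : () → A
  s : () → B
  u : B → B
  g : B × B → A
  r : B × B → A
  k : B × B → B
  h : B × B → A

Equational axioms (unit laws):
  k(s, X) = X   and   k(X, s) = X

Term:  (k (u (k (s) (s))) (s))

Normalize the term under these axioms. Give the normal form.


1. (k (u (k (s) (s))) (s))  →  (u (k (s) (s)))
2. (u (k (s) (s)))  →  (u (s))

normal form = (u (s))


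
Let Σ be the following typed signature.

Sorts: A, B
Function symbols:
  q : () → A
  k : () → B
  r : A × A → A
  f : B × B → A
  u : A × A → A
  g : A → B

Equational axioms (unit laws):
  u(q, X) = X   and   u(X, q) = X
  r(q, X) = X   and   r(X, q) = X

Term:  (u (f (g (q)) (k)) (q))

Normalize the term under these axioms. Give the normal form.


normal form = (f (g (q)) (k))

1. (u (f (g (q)) (k)) (q))  →  (f (g (q)) (k))


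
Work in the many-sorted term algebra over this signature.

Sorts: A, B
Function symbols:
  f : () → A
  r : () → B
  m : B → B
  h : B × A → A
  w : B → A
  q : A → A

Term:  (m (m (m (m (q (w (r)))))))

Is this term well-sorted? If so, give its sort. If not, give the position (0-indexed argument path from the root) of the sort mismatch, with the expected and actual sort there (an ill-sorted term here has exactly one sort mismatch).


ill-sorted at position [0, 0, 0, 0]: expected B, got A

            (r) : B
          (w (r)) : A
        (q (w (r))) : A
      (m (q (w (r)))) : ✗ arg 0 at [0, 0, 0, 0] has sort A, expected B


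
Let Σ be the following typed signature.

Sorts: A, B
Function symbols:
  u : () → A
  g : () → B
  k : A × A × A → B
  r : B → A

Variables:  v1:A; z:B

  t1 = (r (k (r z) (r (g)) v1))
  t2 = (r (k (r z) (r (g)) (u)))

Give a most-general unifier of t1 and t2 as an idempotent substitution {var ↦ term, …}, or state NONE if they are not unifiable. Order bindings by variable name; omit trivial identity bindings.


{v1 ↦ (u)}


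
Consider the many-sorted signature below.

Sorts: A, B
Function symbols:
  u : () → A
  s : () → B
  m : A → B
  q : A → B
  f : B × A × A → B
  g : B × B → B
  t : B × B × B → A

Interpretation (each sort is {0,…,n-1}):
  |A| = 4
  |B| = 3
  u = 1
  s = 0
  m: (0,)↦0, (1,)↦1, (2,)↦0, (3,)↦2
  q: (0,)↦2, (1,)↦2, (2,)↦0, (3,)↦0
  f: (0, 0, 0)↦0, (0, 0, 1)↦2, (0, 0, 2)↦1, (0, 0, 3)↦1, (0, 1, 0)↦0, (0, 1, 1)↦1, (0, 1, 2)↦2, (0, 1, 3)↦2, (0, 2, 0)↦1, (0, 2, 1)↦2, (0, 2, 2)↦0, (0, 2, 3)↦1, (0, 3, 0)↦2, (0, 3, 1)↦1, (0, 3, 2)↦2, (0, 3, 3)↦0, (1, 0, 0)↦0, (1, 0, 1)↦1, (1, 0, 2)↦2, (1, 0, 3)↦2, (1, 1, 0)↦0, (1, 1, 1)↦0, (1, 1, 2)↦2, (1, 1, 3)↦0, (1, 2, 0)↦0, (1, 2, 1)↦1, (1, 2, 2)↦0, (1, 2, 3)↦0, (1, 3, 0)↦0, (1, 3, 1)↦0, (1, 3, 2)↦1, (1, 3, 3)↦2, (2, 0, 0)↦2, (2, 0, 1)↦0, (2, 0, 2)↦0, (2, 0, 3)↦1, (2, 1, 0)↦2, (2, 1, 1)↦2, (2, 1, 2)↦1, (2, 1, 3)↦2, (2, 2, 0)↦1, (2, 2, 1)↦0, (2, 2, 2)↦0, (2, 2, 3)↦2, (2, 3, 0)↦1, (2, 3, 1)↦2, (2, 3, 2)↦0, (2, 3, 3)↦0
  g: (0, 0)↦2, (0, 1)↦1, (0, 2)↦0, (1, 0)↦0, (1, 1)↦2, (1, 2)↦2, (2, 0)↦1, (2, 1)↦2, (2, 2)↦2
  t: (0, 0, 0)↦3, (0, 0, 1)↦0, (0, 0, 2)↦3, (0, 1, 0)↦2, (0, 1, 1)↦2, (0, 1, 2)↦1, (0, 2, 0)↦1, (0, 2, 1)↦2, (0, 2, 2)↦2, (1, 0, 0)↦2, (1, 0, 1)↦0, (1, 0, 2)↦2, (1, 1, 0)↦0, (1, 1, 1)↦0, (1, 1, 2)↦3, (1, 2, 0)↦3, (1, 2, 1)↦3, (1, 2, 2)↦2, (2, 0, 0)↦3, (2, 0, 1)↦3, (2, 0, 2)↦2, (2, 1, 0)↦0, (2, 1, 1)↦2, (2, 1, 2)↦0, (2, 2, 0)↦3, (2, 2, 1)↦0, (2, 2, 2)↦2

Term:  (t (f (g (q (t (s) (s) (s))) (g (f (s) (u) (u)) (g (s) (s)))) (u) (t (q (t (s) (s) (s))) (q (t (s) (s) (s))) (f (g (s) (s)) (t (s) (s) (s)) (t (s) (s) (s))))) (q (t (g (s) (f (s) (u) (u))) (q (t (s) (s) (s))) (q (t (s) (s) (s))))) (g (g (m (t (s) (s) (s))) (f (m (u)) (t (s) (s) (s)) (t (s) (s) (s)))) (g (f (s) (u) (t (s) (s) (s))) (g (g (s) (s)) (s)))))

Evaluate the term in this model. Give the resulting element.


value = 2

  s = 0
  s = 0
  s = 0
  (t (s) (s) (s)) = t(0, 0, 0) = 3
  (q (t (s) (s) (s))) = q(3,) = 0
  s = 0
  u = 1
  u = 1
  (f (s) (u) (u)) = f(0, 1, 1) = 1
  s = 0
  s = 0
  (g (s) (s)) = g(0, 0) = 2
  (g (f (s) (u) (u)) (g (s) (s))) = g(1, 2) = 2
  (g (q (t (s) (s) (s))) (g (f (s) (u) (u)) (g (s) (s)))) = g(0, 2) = 0
  u = 1
  s = 0
  s = 0
  s = 0
  (t (s) (s) (s)) = t(0, 0, 0) = 3
  (q (t (s) (s) (s))) = q(3,) = 0
  s = 0
  s = 0
  s = 0
  (t (s) (s) (s)) = t(0, 0, 0) = 3
  (q (t (s) (s) (s))) = q(3,) = 0
  s = 0
  s = 0
  (g (s) (s)) = g(0, 0) = 2
  s = 0
  s = 0
  s = 0
  (t (s) (s) (s)) = t(0, 0, 0) = 3
  s = 0
  s = 0
  s = 0
  (t (s) (s) (s)) = t(0, 0, 0) = 3
  (f (g (s) (s)) (t (s) (s) (s)) (t (s) (s) (s))) = f(2, 3, 3) = 0
  (t (q (t (s) (s) (s))) (q (t (s) (s) (s))) (f (g (s) (s)) (t (s) (s) (s)) (t (s) (s) (s)))) = t(0, 0, 0) = 3
  (f (g (q (t (s) (s) (s))) (g (f (s) (u) (u)) (g (s) (s)))) (u) (t (q (t (s) (s) (s))) (q (t (s) (s) (s))) (f (g (s) (s)) (t (s) (s) (s)) (t (s) (s) (s))))) = f(0, 1, 3) = 2
  s = 0
  s = 0
  u = 1
  u = 1
  (f (s) (u) (u)) = f(0, 1, 1) = 1
  (g (s) (f (s) (u) (u))) = g(0, 1) = 1
  s = 0
  s = 0
  s = 0
  (t (s) (s) (s)) = t(0, 0, 0) = 3
  (q (t (s) (s) (s))) = q(3,) = 0
  s = 0
  s = 0
  s = 0
  (t (s) (s) (s)) = t(0, 0, 0) = 3
  (q (t (s) (s) (s))) = q(3,) = 0
  (t (g (s) (f (s) (u) (u))) (q (t (s) (s) (s))) (q (t (s) (s) (s)))) = t(1, 0, 0) = 2
  (q (t (g (s) (f (s) (u) (u))) (q (t (s) (s) (s))) (q (t (s) (s) (s))))) = q(2,) = 0
  s = 0
  s = 0
  s = 0
  (t (s) (s) (s)) = t(0, 0, 0) = 3
  (m (t (s) (s) (s))) = m(3,) = 2
  u = 1
  (m (u)) = m(1,) = 1
  s = 0
  s = 0
  s = 0
  (t (s) (s) (s)) = t(0, 0, 0) = 3
  s = 0
  s = 0
  s = 0
  (t (s) (s) (s)) = t(0, 0, 0) = 3
  (f (m (u)) (t (s) (s) (s)) (t (s) (s) (s))) = f(1, 3, 3) = 2
  (g (m (t (s) (s) (s))) (f (m (u)) (t (s) (s) (s)) (t (s) (s) (s)))) = g(2, 2) = 2
  s = 0
  u = 1
  s = 0
  s = 0
  s = 0
  (t (s) (s) (s)) = t(0, 0, 0) = 3
  (f (s) (u) (t (s) (s) (s))) = f(0, 1, 3) = 2
  s = 0
  s = 0
  (g (s) (s)) = g(0, 0) = 2
  s = 0
  (g (g (s) (s)) (s)) = g(2, 0) = 1
  (g (f (s) (u) (t (s) (s) (s))) (g (g (s) (s)) (s))) = g(2, 1) = 2
  (g (g (m (t (s) (s) (s))) (f (m (u)) (t (s) (s) (s)) (t (s) (s) (s)))) (g (f (s) (u) (t (s) (s) (s))) (g (g (s) (s)) (s)))) = g(2, 2) = 2
  (t (f (g (q (t (s) (s) (s))) (g (f (s) (u) (u)) (g (s) (s)))) (u) (t (q (t (s) (s) (s))) (q (t (s) (s) (s))) (f (g (s) (s)) (t (s) (s) (s)) (t (s) (s) (s))))) (q (t (g (s) (f (s) (u) (u))) (q (t (s) (s) (s))) (q (t (s) (s) (s))))) (g (g (m (t (s) (s) (s))) (f (m (u)) (t (s) (s) (s)) (t (s) (s) (s)))) (g (f (s) (u) (t (s) (s) (s))) (g (g (s) (s)) (s))))) = t(2, 0, 2) = 2


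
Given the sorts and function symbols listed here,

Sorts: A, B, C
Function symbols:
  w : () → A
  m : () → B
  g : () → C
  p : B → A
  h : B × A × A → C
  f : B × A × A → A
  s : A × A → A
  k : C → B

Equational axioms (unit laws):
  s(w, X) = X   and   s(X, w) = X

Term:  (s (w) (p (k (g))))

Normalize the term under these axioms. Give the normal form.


normal form = (p (k (g)))

1. (s (w) (p (k (g))))  →  (p (k (g)))


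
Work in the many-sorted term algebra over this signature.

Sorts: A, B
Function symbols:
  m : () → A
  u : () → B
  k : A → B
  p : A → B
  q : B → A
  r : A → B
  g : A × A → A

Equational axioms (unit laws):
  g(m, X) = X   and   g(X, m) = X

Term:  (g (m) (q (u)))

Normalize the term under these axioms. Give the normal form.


normal form = (q (u))

1. (g (m) (q (u)))  →  (q (u))


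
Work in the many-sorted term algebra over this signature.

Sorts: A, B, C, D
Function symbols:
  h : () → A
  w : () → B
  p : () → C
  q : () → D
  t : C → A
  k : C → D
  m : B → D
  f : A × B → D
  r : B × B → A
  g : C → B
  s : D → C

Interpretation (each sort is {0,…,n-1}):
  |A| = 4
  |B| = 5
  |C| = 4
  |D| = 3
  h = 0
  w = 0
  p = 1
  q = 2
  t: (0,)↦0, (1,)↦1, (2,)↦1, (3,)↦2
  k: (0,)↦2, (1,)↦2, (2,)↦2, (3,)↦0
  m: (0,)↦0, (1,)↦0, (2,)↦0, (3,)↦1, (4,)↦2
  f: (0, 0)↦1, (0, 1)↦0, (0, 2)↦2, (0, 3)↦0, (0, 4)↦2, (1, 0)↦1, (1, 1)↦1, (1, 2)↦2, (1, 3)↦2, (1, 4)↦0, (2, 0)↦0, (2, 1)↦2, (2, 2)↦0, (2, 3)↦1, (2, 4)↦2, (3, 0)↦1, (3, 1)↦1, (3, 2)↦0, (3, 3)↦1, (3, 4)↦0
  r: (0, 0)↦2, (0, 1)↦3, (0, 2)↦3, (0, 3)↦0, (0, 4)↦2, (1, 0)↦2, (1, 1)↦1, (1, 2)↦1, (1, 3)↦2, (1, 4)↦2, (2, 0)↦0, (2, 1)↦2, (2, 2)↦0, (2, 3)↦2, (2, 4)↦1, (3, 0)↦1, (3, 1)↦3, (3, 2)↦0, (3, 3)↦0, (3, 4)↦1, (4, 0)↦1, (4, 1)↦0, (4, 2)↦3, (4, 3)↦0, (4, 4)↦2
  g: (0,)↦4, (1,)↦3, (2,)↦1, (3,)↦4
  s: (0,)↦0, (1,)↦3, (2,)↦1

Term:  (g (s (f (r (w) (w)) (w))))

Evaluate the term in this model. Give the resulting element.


  w = 0
  w = 0
  (r (w) (w)) = r(0, 0) = 2
  w = 0
  (f (r (w) (w)) (w)) = f(2, 0) = 0
  (s (f (r (w) (w)) (w))) = s(0,) = 0
  (g (s (f (r (w) (w)) (w)))) = g(0,) = 4

value = 4


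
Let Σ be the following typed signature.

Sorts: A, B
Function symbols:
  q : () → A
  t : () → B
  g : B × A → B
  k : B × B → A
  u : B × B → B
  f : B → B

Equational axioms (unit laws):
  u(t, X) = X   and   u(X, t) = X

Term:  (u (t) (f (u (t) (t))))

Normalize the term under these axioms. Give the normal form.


normal form = (f (t))

1. (u (t) (f (u (t) (t))))  →  (f (u (t) (t)))
2. (f (u (t) (t)))  →  (f (t))


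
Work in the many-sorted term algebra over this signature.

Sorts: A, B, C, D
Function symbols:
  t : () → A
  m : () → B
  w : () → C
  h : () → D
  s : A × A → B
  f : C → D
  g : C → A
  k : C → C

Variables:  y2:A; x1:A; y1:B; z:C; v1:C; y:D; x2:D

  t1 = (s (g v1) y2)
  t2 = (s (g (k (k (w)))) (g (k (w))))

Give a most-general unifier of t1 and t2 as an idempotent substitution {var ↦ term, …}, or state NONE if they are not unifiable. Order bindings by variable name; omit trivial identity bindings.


{v1 ↦ (k (k (w))), y2 ↦ (g (k (w)))}


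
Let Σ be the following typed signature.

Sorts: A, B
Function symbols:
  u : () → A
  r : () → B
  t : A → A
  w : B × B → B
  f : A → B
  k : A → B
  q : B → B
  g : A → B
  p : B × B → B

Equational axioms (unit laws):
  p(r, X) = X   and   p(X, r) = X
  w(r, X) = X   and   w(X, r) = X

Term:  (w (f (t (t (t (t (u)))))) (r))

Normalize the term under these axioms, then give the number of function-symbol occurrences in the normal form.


size = 6

1. (w (f (t (t (t (t (u)))))) (r))  →  (f (t (t (t (t (u))))))
normal form: (f (t (t (t (t (u))))))


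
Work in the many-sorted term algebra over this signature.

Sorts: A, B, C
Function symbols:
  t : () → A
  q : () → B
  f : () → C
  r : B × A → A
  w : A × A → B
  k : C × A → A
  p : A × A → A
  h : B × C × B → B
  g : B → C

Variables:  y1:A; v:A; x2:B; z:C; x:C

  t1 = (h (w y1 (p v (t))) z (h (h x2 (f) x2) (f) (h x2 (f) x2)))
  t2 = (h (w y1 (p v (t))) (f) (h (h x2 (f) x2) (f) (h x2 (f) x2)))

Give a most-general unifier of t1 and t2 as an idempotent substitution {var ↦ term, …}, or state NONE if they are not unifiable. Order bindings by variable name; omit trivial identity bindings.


{z ↦ (f)}


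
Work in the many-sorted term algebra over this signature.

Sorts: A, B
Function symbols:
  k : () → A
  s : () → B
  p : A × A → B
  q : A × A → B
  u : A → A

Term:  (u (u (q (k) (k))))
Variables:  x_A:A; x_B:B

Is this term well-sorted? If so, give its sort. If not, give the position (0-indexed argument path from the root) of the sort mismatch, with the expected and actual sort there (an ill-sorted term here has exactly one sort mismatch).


ill-sorted at position [0, 0]: expected A, got B

      (k) : A
      (k) : A
    (q (k) (k)) : B
  (u (q (k) (k))) : ✗ arg 0 at [0, 0] has sort B, expected A


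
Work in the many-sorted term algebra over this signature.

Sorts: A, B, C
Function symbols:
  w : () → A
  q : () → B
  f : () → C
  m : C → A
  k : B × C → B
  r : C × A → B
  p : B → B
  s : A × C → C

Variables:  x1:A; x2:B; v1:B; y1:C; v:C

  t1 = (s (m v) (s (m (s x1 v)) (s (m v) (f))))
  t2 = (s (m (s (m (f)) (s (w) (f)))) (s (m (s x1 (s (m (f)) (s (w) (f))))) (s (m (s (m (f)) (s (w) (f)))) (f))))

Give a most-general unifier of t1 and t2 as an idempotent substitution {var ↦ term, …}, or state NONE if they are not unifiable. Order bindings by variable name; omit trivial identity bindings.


{v ↦ (s (m (f)) (s (w) (f)))}


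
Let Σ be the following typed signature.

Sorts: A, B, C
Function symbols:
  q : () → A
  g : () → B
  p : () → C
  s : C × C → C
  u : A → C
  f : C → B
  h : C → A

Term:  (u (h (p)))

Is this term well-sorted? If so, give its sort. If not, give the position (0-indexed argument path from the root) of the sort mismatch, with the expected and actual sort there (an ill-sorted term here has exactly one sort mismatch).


    (p) : C
  (h (p)) : A
(u (h (p))) : C

well-sorted; sort = C


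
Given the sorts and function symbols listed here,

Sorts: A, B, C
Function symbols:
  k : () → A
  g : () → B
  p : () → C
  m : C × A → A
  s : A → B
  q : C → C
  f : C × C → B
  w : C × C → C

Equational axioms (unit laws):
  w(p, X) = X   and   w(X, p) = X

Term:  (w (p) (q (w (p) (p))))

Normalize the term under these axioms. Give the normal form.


normal form = (q (p))

1. (w (p) (q (w (p) (p))))  →  (q (w (p) (p)))
2. (q (w (p) (p)))  →  (q (p))


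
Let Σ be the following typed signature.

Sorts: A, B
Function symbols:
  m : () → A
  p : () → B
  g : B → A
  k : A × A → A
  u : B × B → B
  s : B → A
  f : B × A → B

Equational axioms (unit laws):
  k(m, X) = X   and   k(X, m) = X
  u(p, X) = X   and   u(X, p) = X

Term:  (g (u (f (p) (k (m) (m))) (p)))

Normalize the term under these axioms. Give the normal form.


normal form = (g (f (p) (m)))

1. (g (u (f (p) (k (m) (m))) (p)))  →  (g (f (p) (k (m) (m))))
2. (g (f (p) (k (m) (m))))  →  (g (f (p) (m)))


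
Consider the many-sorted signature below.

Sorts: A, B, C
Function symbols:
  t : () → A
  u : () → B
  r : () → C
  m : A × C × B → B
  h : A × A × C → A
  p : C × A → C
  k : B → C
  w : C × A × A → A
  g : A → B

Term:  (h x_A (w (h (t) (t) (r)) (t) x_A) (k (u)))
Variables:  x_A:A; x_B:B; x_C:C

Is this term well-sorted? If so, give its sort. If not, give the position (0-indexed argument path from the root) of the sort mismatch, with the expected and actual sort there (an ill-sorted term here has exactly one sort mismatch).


  x_A : A
      (t) : A
      (t) : A
      (r) : C
    (h (t) (t) (r)) : A
    (t) : A
    x_A : A
  (w (h (t) (t) (r)) (t) x_A) : ✗ arg 0 at [1, 0] has sort A, expected C
    (u) : B
  (k (u)) : C

ill-sorted at position [1, 0]: expected C, got A


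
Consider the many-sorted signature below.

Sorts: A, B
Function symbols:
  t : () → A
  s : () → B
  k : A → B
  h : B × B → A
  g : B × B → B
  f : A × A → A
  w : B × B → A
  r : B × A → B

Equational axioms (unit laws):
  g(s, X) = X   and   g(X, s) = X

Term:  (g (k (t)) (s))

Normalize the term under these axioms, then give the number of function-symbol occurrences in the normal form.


size = 2

1. (g (k (t)) (s))  →  (k (t))
normal form: (k (t))


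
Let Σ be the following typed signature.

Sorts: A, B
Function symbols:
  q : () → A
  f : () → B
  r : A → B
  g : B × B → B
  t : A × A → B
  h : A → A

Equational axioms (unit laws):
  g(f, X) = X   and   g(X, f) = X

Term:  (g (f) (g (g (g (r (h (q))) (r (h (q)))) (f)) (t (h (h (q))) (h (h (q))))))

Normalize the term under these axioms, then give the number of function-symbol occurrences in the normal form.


1. (g (f) (g (g (g (r (h (q))) (r (h (q)))) (f)) (t (h (h (q))) (h (h (q))))))  →  (g (g (g (r (h (q))) (r (h (q)))) (f)) (t (h (h (q))) (h (h (q)))))
2. (g (g (g (r (h (q))) (r (h (q)))) (f)) (t (h (h (q))) (h (h (q)))))  →  (g (g (r (h (q))) (r (h (q)))) (t (h (h (q))) (h (h (q)))))
normal form: (g (g (r (h (q))) (r (h (q)))) (t (h (h (q))) (h (h (q)))))

size = 15


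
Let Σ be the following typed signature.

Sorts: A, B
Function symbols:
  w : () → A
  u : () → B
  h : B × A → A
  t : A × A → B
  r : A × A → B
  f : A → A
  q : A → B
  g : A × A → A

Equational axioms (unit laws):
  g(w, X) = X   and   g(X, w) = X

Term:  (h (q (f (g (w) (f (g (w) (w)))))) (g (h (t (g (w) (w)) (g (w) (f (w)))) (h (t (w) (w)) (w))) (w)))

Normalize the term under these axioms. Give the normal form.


1. (h (q (f (g (w) (f (g (w) (w)))))) (g (h (t (g (w) (w)) (g (w) (f (w)))) (h (t (w) (w)) (w))) (w)))  →  (h (q (f (f (g (w) (w))))) (g (h (t (g (w) (w)) (g (w) (f (w)))) (h (t (w) (w)) (w))) (w)))
2. (h (q (f (f (g (w) (w))))) (g (h (t (g (w) (w)) (g (w) (f (w)))) (h (t (w) (w)) (w))) (w)))  →  (h (q (f (f (w)))) (g (h (t (g (w) (w)) (g (w) (f (w)))) (h (t (w) (w)) (w))) (w)))
3. (h (q (f (f (w)))) (g (h (t (g (w) (w)) (g (w) (f (w)))) (h (t (w) (w)) (w))) (w)))  →  (h (q (f (f (w)))) (h (t (g (w) (w)) (g (w) (f (w)))) (h (t (w) (w)) (w))))
4. (h (q (f (f (w)))) (h (t (g (w) (w)) (g (w) (f (w)))) (h (t (w) (w)) (w))))  →  (h (q (f (f (w)))) (h (t (w) (g (w) (f (w)))) (h (t (w) (w)) (w))))
5. (h (q (f (f (w)))) (h (t (w) (g (w) (f (w)))) (h (t (w) (w)) (w))))  →  (h (q (f (f (w)))) (h (t (w) (f (w))) (h (t (w) (w)) (w))))

normal form = (h (q (f (f (w)))) (h (t (w) (f (w))) (h (t (w) (w)) (w))))


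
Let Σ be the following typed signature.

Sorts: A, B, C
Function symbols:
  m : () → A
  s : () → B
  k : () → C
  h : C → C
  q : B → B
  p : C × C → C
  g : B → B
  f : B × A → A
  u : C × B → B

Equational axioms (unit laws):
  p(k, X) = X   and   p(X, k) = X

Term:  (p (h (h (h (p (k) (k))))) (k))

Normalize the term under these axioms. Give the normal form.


normal form = (h (h (h (k))))

1. (p (h (h (h (p (k) (k))))) (k))  →  (h (h (h (p (k) (k)))))
2. (h (h (h (p (k) (k)))))  →  (h (h (h (k))))


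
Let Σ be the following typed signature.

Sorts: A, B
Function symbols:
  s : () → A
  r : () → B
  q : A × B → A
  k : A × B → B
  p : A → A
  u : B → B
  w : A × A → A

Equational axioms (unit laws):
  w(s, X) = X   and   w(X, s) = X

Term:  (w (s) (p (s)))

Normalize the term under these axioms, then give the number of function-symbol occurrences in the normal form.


1. (w (s) (p (s)))  →  (p (s))
normal form: (p (s))

size = 2


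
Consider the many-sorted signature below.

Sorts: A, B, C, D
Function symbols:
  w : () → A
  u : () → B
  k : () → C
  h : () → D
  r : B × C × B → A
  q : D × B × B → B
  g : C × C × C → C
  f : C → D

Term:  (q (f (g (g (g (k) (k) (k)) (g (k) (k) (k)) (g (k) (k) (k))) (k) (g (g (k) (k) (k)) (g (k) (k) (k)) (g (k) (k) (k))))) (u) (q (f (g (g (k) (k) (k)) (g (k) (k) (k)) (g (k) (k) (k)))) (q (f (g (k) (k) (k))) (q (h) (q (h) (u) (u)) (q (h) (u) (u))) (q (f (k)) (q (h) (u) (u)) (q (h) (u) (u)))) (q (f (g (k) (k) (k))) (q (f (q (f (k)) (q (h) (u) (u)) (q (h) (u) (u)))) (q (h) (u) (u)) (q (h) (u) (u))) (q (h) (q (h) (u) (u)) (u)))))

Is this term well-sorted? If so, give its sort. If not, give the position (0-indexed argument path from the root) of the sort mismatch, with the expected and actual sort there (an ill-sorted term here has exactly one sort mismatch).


ill-sorted at position [2, 2, 1, 0, 0]: expected C, got B

          (k) : C
          (k) : C
          (k) : C
        (g (k) (k) (k)) : C
          (k) : C
          (k) : C
          (k) : C
        (g (k) (k) (k)) : C
          (k) : C
          (k) : C
          (k) : C
        (g (k) (k) (k)) : C
      (g (g (k) (k) (k)) (g (k) (k) (k)) (g (k) (k) (k))) : C
      (k) : C
          (k) : C
          (k) : C
          (k) : C
        (g (k) (k) (k)) : C
          (k) : C
          (k) : C
          (k) : C
        (g (k) (k) (k)) : C
          (k) : C
          (k) : C
          (k) : C
        (g (k) (k) (k)) : C
      (g (g (k) (k) (k)) (g (k) (k) (k)) (g (k) (k) (k))) : C
    (g (g (g (k) (k) (k)) (g (k) (k) (k)) (g (k) (k) (k))) (k) (g (g (k) (k) (k)) (g (k) (k) (k)) (g (k) (k) (k)))) : C
  (f (g (g (g (k) (k) (k)) (g (k) (k) (k)) (g (k) (k) (k))) (k) (g (g (k) (k) (k)) (g (k) (k) (k)) (g (k) (k) (k))))) : D
  (u) : B
          (k) : C
          (k) : C
          (k) : C
        (g (k) (k) (k)) : C
          (k) : C
          (k) : C
          (k) : C
        (g (k) (k) (k)) : C
          (k) : C
          (k) : C
          (k) : C
        (g (k) (k) (k)) : C
      (g (g (k) (k) (k)) (g (k) (k) (k)) (g (k) (k) (k))) : C
    (f (g (g (k) (k) (k)) (g (k) (k) (k)) (g (k) (k) (k)))) : D
          (k) : C
          (k) : C
          (k) : C
        (g (k) (k) (k)) : C
      (f (g (k) (k) (k))) : D
        (h) : D
          (h) : D
          (u) : B
          (u) : B
        (q (h) (u) (u)) : B
          (h) : D
          (u) : B
          (u) : B
        (q (h) (u) (u)) : B
      (q (h) (q (h) (u) (u)) (q (h) (u) (u))) : B
          (k) : C
        (f (k)) : D
          (h) : D
          (u) : B
          (u) : B
        (q (h) (u) (u)) : B
          (h) : D
          (u) : B
          (u) : B
        (q (h) (u) (u)) : B
      (q (f (k)) (q (h) (u) (u)) (q (h) (u) (u))) : B
    (q (f (g (k) (k) (k))) (q (h) (q (h) (u) (u)) (q (h) (u) (u))) (q (f (k)) (q (h) (u) (u)) (q (h) (u) (u)))) : B
          (k) : C
          (k) : C
          (k) : C
        (g (k) (k) (k)) : C
      (f (g (k) (k) (k))) : D
              (k) : C
            (f (k)) : D
              (h) : D
              (u) : B
              (u) : B
            (q (h) (u) (u)) : B
              (h) : D
              (u) : B
              (u) : B
            (q (h) (u) (u)) : B
          (q (f (k)) (q (h) (u) (u)) (q (h) (u) (u))) : B
        (f (q (f (k)) (q (h) (u) (u)) (q (h) (u) (u)))) : ✗ arg 0 at [2, 2, 1, 0, 0] has sort B, expected C
          (h) : D
          (u) : B
          (u) : B
        (q (h) (u) (u)) : B
          (h) : D
          (u) : B
          (u) : B
        (q (h) (u) (u)) : B
        (h) : D
          (h) : D
          (u) : B
          (u) : B
        (q (h) (u) (u)) : B
        (u) : B
      (q (h) (q (h) (u) (u)) (u)) : B


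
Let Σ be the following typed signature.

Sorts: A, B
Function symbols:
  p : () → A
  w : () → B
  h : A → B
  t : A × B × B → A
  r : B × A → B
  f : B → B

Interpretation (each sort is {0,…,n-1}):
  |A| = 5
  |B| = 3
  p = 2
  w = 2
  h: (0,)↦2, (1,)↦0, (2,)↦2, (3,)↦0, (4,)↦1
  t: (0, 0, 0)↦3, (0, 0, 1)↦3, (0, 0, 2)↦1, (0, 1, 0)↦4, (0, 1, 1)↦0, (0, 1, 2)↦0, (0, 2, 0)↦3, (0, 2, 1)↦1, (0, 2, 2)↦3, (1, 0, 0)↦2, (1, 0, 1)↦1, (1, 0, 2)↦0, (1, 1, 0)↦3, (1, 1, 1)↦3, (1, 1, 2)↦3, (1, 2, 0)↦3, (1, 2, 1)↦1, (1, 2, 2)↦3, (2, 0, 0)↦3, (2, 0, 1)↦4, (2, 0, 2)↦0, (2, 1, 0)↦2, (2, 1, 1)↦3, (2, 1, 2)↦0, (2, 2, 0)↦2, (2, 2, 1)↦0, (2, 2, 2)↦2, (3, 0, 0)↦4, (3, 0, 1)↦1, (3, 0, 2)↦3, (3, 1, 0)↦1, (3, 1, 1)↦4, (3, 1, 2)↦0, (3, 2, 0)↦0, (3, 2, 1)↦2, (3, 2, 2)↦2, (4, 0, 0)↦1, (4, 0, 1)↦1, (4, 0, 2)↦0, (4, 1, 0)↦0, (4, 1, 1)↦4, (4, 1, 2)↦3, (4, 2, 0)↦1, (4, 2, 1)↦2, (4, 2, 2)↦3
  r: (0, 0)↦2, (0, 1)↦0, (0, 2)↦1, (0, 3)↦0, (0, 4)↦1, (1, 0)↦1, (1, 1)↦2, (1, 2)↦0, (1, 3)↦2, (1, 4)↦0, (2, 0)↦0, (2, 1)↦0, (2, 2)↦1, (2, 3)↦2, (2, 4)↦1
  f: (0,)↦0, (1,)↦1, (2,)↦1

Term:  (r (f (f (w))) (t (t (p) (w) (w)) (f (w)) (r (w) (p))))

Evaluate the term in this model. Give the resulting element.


value = 2

  w = 2
  (f (w)) = f(2,) = 1
  (f (f (w))) = f(1,) = 1
  p = 2
  w = 2
  w = 2
  (t (p) (w) (w)) = t(2, 2, 2) = 2
  w = 2
  (f (w)) = f(2,) = 1
  w = 2
  p = 2
  (r (w) (p)) = r(2, 2) = 1
  (t (t (p) (w) (w)) (f (w)) (r (w) (p))) = t(2, 1, 1) = 3
  (r (f (f (w))) (t (t (p) (w) (w)) (f (w)) (r (w) (p)))) = r(1, 3) = 2


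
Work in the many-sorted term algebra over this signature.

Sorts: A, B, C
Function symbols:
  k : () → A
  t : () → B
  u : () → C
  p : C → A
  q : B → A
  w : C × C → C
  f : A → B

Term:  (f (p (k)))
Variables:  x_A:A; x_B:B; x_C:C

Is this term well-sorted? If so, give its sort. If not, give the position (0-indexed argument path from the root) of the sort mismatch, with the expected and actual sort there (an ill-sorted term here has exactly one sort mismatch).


ill-sorted at position [0, 0]: expected C, got A

    (k) : A
  (p (k)) : ✗ arg 0 at [0, 0] has sort A, expected C


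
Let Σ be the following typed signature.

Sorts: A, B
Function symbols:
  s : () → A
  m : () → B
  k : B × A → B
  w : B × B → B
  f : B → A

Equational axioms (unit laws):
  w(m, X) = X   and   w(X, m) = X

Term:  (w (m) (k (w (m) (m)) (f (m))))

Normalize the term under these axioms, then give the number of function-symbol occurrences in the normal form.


1. (w (m) (k (w (m) (m)) (f (m))))  →  (k (w (m) (m)) (f (m)))
2. (k (w (m) (m)) (f (m)))  →  (k (m) (f (m)))
normal form: (k (m) (f (m)))

size = 4


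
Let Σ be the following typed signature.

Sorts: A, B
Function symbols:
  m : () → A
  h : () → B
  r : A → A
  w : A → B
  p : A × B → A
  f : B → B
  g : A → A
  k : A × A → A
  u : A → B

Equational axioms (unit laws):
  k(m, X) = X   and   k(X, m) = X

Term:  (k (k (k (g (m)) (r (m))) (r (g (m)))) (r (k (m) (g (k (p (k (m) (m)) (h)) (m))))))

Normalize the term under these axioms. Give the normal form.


normal form = (k (k (k (g (m)) (r (m))) (r (g (m)))) (r (g (p (m) (h)))))

1. (k (k (k (g (m)) (r (m))) (r (g (m)))) (r (k (m) (g (k (p (k (m) (m)) (h)) (m))))))  →  (k (k (k (g (m)) (r (m))) (r (g (m)))) (r (g (k (p (k (m) (m)) (h)) (m)))))
2. (k (k (k (g (m)) (r (m))) (r (g (m)))) (r (g (k (p (k (m) (m)) (h)) (m)))))  →  (k (k (k (g (m)) (r (m))) (r (g (m)))) (r (g (p (k (m) (m)) (h)))))
3. (k (k (k (g (m)) (r (m))) (r (g (m)))) (r (g (p (k (m) (m)) (h)))))  →  (k (k (k (g (m)) (r (m))) (r (g (m)))) (r (g (p (m) (h)))))
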